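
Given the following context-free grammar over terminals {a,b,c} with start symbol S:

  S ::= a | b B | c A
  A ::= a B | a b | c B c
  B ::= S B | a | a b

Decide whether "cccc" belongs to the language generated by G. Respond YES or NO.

CNF form of G:
  S -> T1 B | T2 A | a
  A -> T0 B | T0 T1 | T2 X3
  B -> S B | T0 T1 | a
  T0 -> a
  T1 -> b
  T2 -> c
  X3 -> B T2

CYK fill:
  cell(0,0) c: {T2}  orig:{}
  cell(1,1) c: {T2}  orig:{}
  cell(2,2) c: {T2}  orig:{}
  cell(3,3) c: {T2}  orig:{}
  cell(0,1) cc: ∅
  cell(1,2) cc: ∅
  cell(2,3) cc: ∅
  cell(0,2) ccc: ∅
  cell(1,3) ccc: ∅
  cell(0,3) cccc: ∅

S ∉ T[0,3] ⇒ NO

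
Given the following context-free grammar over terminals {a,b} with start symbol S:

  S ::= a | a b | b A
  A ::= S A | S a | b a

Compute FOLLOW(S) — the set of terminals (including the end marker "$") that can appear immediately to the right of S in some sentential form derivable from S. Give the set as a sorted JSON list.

Compute FIRST by fixpoint:
iter 1:
  A via A→b a: +{b}
  S via S→a: +{a}
  S via S→b A: +{b}
  FIRST[S]={a,b}  FIRST[A]={b}
iter 2:
  A via A→S A: +{a}
  FIRST[S]={a,b}  FIRST[A]={a,b}
iter 3: (stable)
  FIRST[S]={a,b}  FIRST[A]={a,b}

FOLLOW sets:
FOLLOW(S) := {$}
iter 1:
  A→S A: FOLLOW(S) ⊇ FIRST(A) = {a,b}; new: +{a,b}
  S→b A: FOLLOW(A) ⊇ FOLLOW(S) ⊇ {$,a,b}; new: +{$,a,b}
  FOLLOW[S]={$,a,b}  FOLLOW[A]={$,a,b}
iter 2: (stable)
  FOLLOW[S]={$,a,b}  FOLLOW[A]={$,a,b}

FOLLOW(S) = ["$", "a", "b"]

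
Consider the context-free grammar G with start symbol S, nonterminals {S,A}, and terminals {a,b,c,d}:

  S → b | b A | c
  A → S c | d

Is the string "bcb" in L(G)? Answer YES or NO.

CNF form of G:
  S -> T1 A | b | c
  A -> S T0 | d
  T0 -> c
  T1 -> b

Fill CYK table bottom-up:
  [0..0]={S,T1}  "b"  orig:{S}
  [1..1]={S,T0}  "c"  orig:{S}
  [2..2]={S,T1}  "b"  orig:{S}
  [0..1]={A}  "bc"
  [1..2]=∅  "cb"
  [0..2]=∅  "bcb"

S ∉ T[0,2] ⇒ NO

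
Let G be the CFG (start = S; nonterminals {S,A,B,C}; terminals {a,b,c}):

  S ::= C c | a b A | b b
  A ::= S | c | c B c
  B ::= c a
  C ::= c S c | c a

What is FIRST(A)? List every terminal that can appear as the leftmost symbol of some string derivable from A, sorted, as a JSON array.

FIRST iteration:
pass 1:
  A via A→c: +{c}
  B via B→c a: +{c}
  C via C→c S c: +{c}
  S via S→C c: +{c}
  S via S→a b A: +{a}
  S via S→b b: +{b}
  S: {a,b,c}  A: {c}  B: {c}  C: {c}
pass 2:
  A via A→S: +{a,b}
  S: {a,b,c}  A: {a,b,c}  B: {c}  C: {c}
pass 3: (stable)
  S: {a,b,c}  A: {a,b,c}  B: {c}  C: {c}

FIRST(A) = ["a", "b", "c"]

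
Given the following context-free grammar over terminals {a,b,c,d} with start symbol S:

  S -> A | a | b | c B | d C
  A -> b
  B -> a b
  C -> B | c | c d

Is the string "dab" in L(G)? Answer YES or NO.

CNF form of G:
  S -> T2 B | T3 C | a | b
  A -> b
  B -> T0 T1
  C -> T0 T1 | T2 T3 | c
  T0 -> a
  T1 -> b
  T2 -> c
  T3 -> d

CYK fill:
  [0..0]={T3}  "d"  orig:{}
  [1..1]={S,T0}  "a"  orig:{S}
  [2..2]={A,S,T1}  "b"  orig:{A,S}
  [0..1]=∅  "da"
  [1..2]={B,C}  "ab"
  [0..2]={S}  "dab"

S ∈ T[0,2] ⇒ YES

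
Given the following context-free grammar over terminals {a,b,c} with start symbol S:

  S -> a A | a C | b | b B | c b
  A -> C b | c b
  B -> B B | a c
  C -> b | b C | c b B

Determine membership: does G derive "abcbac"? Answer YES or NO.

CNF form of G:
  S -> T0 B | T1 T0 | T2 A | T2 C | b
  A -> C T0 | T1 T0
  B -> B B | T2 T1
  C -> T0 C | T1 X3 | b
  T0 -> b
  T1 -> c
  T2 -> a
  X3 -> T0 B

CYK table (by increasing span):
  T[0,0] 'a' = {T2}  orig:{}
  T[1,1] 'b' = {C,S,T0}  orig:{C,S}
  T[2,2] 'c' = {T1}  orig:{}
  T[3,3] 'b' = {C,S,T0}  orig:{C,S}
  T[4,4] 'a' = {T2}  orig:{}
  T[5,5] 'c' = {T1}  orig:{}
  T[0,1] 'ab' = {S}
  T[1,2] 'bc' = ∅
  T[2,3] 'cb' = {A,S}
  T[3,4] 'ba' = ∅
  T[4,5] 'ac' = {B}
  T[0,2] 'abc' = ∅
  T[1,3] 'bcb' = ∅
  T[2,4] 'cba' = ∅
  T[3,5] 'bac' = {S,X3}  orig:{S}
  T[0,3] 'abcb' = ∅
  T[1,4] 'bcba' = ∅
  T[2,5] 'cbac' = {C}
  T[0,4] 'abcba' = ∅
  T[1,5] 'bcbac' = {C}
  T[0,5] 'abcbac' = {S}

S ∈ T[0,5] ⇒ YES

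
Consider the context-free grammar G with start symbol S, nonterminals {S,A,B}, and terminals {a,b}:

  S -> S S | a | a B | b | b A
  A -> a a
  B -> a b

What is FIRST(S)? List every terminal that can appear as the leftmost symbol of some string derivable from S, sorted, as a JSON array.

FIRST sets, iterate to fixpoint:
iter 1:
  A via A→a a: +{a}
  B via B→a b: +{a}
  S via S→a: +{a}
  S via S→b: +{b}
  FIRST[S]={a,b}  FIRST[A]={a}  FIRST[B]={a}
iter 2: — fixpoint
  FIRST[S]={a,b}  FIRST[A]={a}  FIRST[B]={a}

FIRST(S) = ["a", "b"]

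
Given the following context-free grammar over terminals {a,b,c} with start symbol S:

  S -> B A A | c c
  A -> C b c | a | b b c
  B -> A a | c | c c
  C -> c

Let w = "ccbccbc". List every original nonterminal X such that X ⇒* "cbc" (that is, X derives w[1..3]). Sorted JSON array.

CNF form of G:
  S -> B X5 | T1 T1
  A -> C X3 | T0 X4 | a
  B -> A T2 | T1 T1 | c
  C -> c
  T0 -> b
  T1 -> c
  T2 -> a
  X3 -> T0 T1
  X4 -> T0 T1
  X5 -> A A

CYK fill, restricted to cells inside w[1..3]:
  [1..1]={B,C,T1}  "c"  orig:{B,C}
  [2..2]={T0}  "b"  orig:{}
  [3..3]={B,C,T1}  "c"  orig:{B,C}
  [1..2]=∅  "cb"
  [2..3]={X3,X4}  "bc"  orig:{}
  [1..3]={A}  "cbc"

Original NTs in T[1,3] deriving "cbc": ["A"]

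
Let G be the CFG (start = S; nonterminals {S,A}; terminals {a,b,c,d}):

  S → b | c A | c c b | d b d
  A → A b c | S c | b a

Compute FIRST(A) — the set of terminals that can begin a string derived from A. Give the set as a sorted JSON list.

Compute FIRST by fixpoint:
iter 1:
  A via A→b a: +{b}
  S via S→b: +{b}
  S via S→c A: +{c}
  S via S→d b d: +{d}
  FIRST(S)={b,c,d}  FIRST(A)={b}
iter 2:
  A via A→S c: +{c,d}
  FIRST(S)={b,c,d}  FIRST(A)={b,c,d}
iter 3: (no change)
  FIRST(S)={b,c,d}  FIRST(A)={b,c,d}

FIRST(A) = ["b", "c", "d"]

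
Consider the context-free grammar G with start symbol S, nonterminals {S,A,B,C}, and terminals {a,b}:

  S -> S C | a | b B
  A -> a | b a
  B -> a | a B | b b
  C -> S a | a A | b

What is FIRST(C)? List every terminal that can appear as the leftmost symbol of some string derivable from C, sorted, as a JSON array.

Compute FIRST by fixpoint:
iter 1:
  A via A→a: +{a}
  A via A→b a: +{b}
  B via B→a: +{a}
  B via B→b b: +{b}
  C via C→a A: +{a}
  C via C→b: +{b}
  S via S→a: +{a}
  S via S→b B: +{b}
  S: {a,b}  A: {a,b}  B: {a,b}  C: {a,b}
iter 2: — fixpoint
  S: {a,b}  A: {a,b}  B: {a,b}  C: {a,b}

FIRST(C) = ["a", "b"]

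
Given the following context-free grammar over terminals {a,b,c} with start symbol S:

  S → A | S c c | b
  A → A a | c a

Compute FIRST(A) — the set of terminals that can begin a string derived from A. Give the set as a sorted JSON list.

FIRST sets, iterate to fixpoint:
iter 1:
  A via A→c a: +{c}
  S via S→A: +{c}
  S via S→b: +{b}
  FIRST[S]={b,c}  FIRST[A]={c}
iter 2: (no change)
  FIRST[S]={b,c}  FIRST[A]={c}

FIRST(A) = ["c"]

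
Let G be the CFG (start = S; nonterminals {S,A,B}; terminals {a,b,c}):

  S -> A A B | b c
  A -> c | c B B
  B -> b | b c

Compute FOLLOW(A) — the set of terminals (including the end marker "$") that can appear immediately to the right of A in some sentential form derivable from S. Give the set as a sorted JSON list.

Compute FIRST by fixpoint:
round 1:
  A via A→c: +{c}
  B via B→b: +{b}
  S via S→A A B: +{c}
  S via S→b c: +{b}
  FIRST[S]={b,c}  FIRST[A]={c}  FIRST[B]={b}
round 2: done
  FIRST[S]={b,c}  FIRST[A]={c}  FIRST[B]={b}

FOLLOW sets:
seed FOLLOW(S) with $
round 1:
  A→c B B: FOLLOW(B) ⊇ FIRST(B) = {b}; new: +{b}
  S→A A B: FOLLOW(A) ⊇ FIRST(A) = {c}; new: +{c}
  S→A A B: FOLLOW(A) ⊇ FIRST(B) = {b}; new: +{b}
  S→A A B: FOLLOW(B) ⊇ FOLLOW(S) ⊇ {$}; new: +{$}
  S: {$}  A: {b,c}  B: {$,b}
round 2:
  A→c B B: FOLLOW(B) ⊇ FOLLOW(A) ⊇ {b,c}; new: +{c}
  S: {$}  A: {b,c}  B: {$,b,c}
round 3: done
  S: {$}  A: {b,c}  B: {$,b,c}

FOLLOW(A) = ["b", "c"]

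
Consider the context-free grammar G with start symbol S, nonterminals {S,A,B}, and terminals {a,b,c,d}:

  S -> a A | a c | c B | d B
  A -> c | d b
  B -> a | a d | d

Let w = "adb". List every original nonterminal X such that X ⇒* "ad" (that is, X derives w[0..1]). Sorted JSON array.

CNF form of G:
  S -> T0 B | T2 A | T2 T3 | T3 B
  A -> T0 T1 | c
  B -> T2 T0 | a | d
  T0 -> d
  T1 -> b
  T2 -> a
  T3 -> c

CYK table (by increasing span), restricted to cells inside w[0..1]:
  [0..0]={B,T2}  "a"  orig:{B}
  [1..1]={B,T0}  "d"  orig:{B}
  [0..1]={B}  "ad"

Original NTs in T[0,1] deriving "ad": ["B"]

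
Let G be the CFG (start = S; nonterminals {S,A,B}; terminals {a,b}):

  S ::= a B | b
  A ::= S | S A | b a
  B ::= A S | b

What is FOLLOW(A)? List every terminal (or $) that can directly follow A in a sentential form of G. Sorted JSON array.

Compute FIRST by fixpoint:
pass 1:
  A via A→b a: +{b}
  B via B→A S: +{b}
  S via S→a B: +{a}
  S via S→b: +{b}
  FIRST(S)={a,b}  FIRST(A)={b}  FIRST(B)={b}
pass 2:
  A via A→S: +{a}
  B via B→A S: +{a}
  FIRST(S)={a,b}  FIRST(A)={a,b}  FIRST(B)={a,b}
pass 3: (no change)
  FIRST(S)={a,b}  FIRST(A)={a,b}  FIRST(B)={a,b}

FOLLOW sets:
initialize: $ ∈ FOLLOW(S)
pass 1:
  A→S A: FOLLOW(S) ⊇ FIRST(A) = {a,b}; new: +{a,b}
  B→A S: FOLLOW(A) ⊇ FIRST(S) = {a,b}; new: +{a,b}
  S→a B: FOLLOW(B) ⊇ FOLLOW(S) ⊇ {$,a,b}; new: +{$,a,b}
  FOLLOW(S)={$,a,b}  FOLLOW(A)={a,b}  FOLLOW(B)={$,a,b}
pass 2: (no change)
  FOLLOW(S)={$,a,b}  FOLLOW(A)={a,b}  FOLLOW(B)={$,a,b}

FOLLOW(A) = ["a", "b"]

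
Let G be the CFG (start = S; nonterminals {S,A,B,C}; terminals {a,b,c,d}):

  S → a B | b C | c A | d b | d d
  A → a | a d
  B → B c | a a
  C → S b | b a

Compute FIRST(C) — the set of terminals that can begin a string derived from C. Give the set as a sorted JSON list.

FIRST iteration:
round 1:
  A via A→a: +{a}
  B via B→a a: +{a}
  C via C→b a: +{b}
  S via S→a B: +{a}
  S via S→b C: +{b}
  S via S→c A: +{c}
  S via S→d b: +{d}
  S: {a,b,c,d}  A: {a}  B: {a}  C: {b}
round 2:
  C via C→S b: +{a,c,d}
  S: {a,b,c,d}  A: {a}  B: {a}  C: {a,b,c,d}
round 3: — fixpoint
  S: {a,b,c,d}  A: {a}  B: {a}  C: {a,b,c,d}

FIRST(C) = ["a", "b", "c", "d"]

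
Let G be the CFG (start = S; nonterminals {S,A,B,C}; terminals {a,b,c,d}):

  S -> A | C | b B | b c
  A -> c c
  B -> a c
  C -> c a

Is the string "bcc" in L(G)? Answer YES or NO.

Convert to CNF:
  S -> T0 T0 | T0 T1 | T2 B | T2 T0
  A -> T0 T0
  B -> T1 T0
  C -> T0 T1
  T0 -> c
  T1 -> a
  T2 -> b

CYK table (by increasing span):
  T[0,0] 'b' = {T2}  orig:{}
  T[1,1] 'c' = {T0}  orig:{}
  T[2,2] 'c' = {T0}  orig:{}
  T[0,1] 'bc' = {S}
  T[1,2] 'cc' = {A,S}
  T[0,2] 'bcc' = ∅

S ∉ T[0,2] ⇒ NO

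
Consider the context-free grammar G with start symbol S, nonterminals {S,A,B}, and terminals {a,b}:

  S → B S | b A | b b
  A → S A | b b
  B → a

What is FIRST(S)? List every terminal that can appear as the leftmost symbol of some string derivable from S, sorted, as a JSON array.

FIRST iteration:
iter 1:
  A via A→b b: +{b}
  B via B→a: +{a}
  S via S→B S: +{a}
  S via S→b A: +{b}
  FIRST[S]={a,b}  FIRST[A]={b}  FIRST[B]={a}
iter 2:
  A via A→S A: +{a}
  FIRST[S]={a,b}  FIRST[A]={a,b}  FIRST[B]={a}
iter 3: (no change)
  FIRST[S]={a,b}  FIRST[A]={a,b}  FIRST[B]={a}

FIRST(S) = ["a", "b"]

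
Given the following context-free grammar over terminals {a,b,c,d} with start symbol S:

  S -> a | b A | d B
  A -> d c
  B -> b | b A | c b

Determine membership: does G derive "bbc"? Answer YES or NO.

CNF form of G:
  S -> T0 B | T2 A | a
  A -> T0 T1
  B -> T1 T2 | T2 A | b
  T0 -> d
  T1 -> c
  T2 -> b

Fill CYK table bottom-up:
  [0..0]={B,T2}  "b"  orig:{B}
  [1..1]={B,T2}  "b"  orig:{B}
  [2..2]={T1}  "c"  orig:{}
  [0..1]=∅  "bb"
  [1..2]=∅  "bc"
  [0..2]=∅  "bbc"

S ∉ T[0,2] ⇒ NO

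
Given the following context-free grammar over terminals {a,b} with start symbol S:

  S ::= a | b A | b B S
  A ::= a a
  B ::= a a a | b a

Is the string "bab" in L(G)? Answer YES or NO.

Convert to CNF:
  S -> T1 A | T1 X3 | a
  A -> T0 T0
  B -> T0 X2 | T1 T0
  T0 -> a
  T1 -> b
  X2 -> T0 T0
  X3 -> B S

CYK table (by increasing span):
  cell(0,0) b: {T1}  orig:{}
  cell(1,1) a: {S,T0}  orig:{S}
  cell(2,2) b: {T1}  orig:{}
  cell(0,1) ba: {B}
  cell(1,2) ab: ∅
  cell(0,2) bab: ∅

S ∉ T[0,2] ⇒ NO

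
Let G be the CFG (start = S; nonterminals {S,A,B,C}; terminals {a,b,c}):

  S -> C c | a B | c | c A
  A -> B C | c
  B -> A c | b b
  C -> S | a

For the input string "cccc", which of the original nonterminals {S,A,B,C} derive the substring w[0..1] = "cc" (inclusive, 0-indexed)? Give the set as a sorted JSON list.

CNF form of G:
  S -> C T0 | T0 A | T2 B | c
  A -> B C | c
  B -> A T0 | T1 T1
  C -> C T0 | T0 A | T2 B | a | c
  T0 -> c
  T1 -> b
  T2 -> a

Fill CYK table bottom-up, restricted to cells inside w[0..1]:
  cell(0,0) c: {A,C,S,T0}  orig:{A,C,S}
  cell(1,1) c: {A,C,S,T0}  orig:{A,C,S}
  cell(0,1) cc: {B,C,S}

Original NTs in T[0,1] deriving "cc": ["B", "C", "S"]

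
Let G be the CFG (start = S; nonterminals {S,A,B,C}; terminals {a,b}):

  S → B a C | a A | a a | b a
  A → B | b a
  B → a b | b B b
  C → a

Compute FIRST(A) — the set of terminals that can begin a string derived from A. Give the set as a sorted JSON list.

Compute FIRST by fixpoint:
iter 1:
  A via A→b a: +{b}
  B via B→a b: +{a}
  B via B→b B b: +{b}
  C via C→a: +{a}
  S via S→B a C: +{a,b}
  FIRST[S]={a,b}  FIRST[A]={b}  FIRST[B]={a,b}  FIRST[C]={a}
iter 2:
  A via A→B: +{a}
  FIRST[S]={a,b}  FIRST[A]={a,b}  FIRST[B]={a,b}  FIRST[C]={a}
iter 3: (no change)
  FIRST[S]={a,b}  FIRST[A]={a,b}  FIRST[B]={a,b}  FIRST[C]={a}

FIRST(A) = ["a", "b"]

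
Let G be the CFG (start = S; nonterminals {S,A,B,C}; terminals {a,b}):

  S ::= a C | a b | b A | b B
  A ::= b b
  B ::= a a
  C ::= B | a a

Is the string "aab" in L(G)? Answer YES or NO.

Convert to CNF:
  S -> T0 A | T0 B | T1 C | T1 T0
  A -> T0 T0
  B -> T1 T1
  C -> T1 T1
  T0 -> b
  T1 -> a

CYK table (by increasing span):
  T[0,0] 'a' = {T1}  orig:{}
  T[1,1] 'a' = {T1}  orig:{}
  T[2,2] 'b' = {T0}  orig:{}
  T[0,1] 'aa' = {B,C}
  T[1,2] 'ab' = {S}
  T[0,2] 'aab' = ∅

S ∉ T[0,2] ⇒ NO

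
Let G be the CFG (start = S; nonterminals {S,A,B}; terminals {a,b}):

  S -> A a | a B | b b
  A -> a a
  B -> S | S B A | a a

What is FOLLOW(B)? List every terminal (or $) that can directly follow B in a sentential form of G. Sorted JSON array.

FIRST iteration:
pass 1:
  A via A→a a: +{a}
  B via B→a a: +{a}
  S via S→A a: +{a}
  S via S→b b: +{b}
  S: {a,b}  A: {a}  B: {a}
pass 2:
  B via B→S: +{b}
  S: {a,b}  A: {a}  B: {a,b}
pass 3: — fixpoint
  S: {a,b}  A: {a}  B: {a,b}

FOLLOW iteration:
FOLLOW(S) := {$}
pass 1:
  B→S B A: FOLLOW(S) ⊇ FIRST(B) = {a,b}; new: +{a,b}
  B→S B A: FOLLOW(B) ⊇ FIRST(A) = {a}; new: +{a}
  B→S B A: FOLLOW(A) ⊇ FOLLOW(B) ⊇ {a}; new: +{a}
  S→a B: FOLLOW(B) ⊇ FOLLOW(S) ⊇ {$,a,b}; new: +{$,b}
  FOLLOW(S)={$,a,b}  FOLLOW(A)={a}  FOLLOW(B)={$,a,b}
pass 2:
  B→S B A: FOLLOW(A) ⊇ FOLLOW(B) ⊇ {$,a,b}; new: +{$,b}
  FOLLOW(S)={$,a,b}  FOLLOW(A)={$,a,b}  FOLLOW(B)={$,a,b}
pass 3: (stable)
  FOLLOW(S)={$,a,b}  FOLLOW(A)={$,a,b}  FOLLOW(B)={$,a,b}

FOLLOW(B) = ["$", "a", "b"]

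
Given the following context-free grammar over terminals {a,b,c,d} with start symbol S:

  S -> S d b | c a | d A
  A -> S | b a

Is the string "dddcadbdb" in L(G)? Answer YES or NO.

Convert to CNF:
  S -> S X5 | T0 A | T3 T2
  A -> S X4 | T0 A | T1 T2 | T3 T2
  T0 -> d
  T1 -> b
  T2 -> a
  T3 -> c
  X4 -> T0 T1
  X5 -> T0 T1

CYK table (by increasing span):
  cell(0,0) d: {T0}  orig:{}
  cell(1,1) d: {T0}  orig:{}
  cell(2,2) d: {T0}  orig:{}
  cell(3,3) c: {T3}  orig:{}
  cell(4,4) a: {T2}  orig:{}
  cell(5,5) d: {T0}  orig:{}
  cell(6,6) b: {T1}  orig:{}
  cell(7,7) d: {T0}  orig:{}
  cell(8,8) b: {T1}  orig:{}
  cell(0,1) dd: ∅
  cell(1,2) dd: ∅
  cell(2,3) dc: ∅
  cell(3,4) ca: {A,S}
  cell(4,5) ad: ∅
  cell(5,6) db: {X4,X5}  orig:{}
  cell(6,7) bd: ∅
  cell(7,8) db: {X4,X5}  orig:{}
  cell(0,2) ddd: ∅
  cell(1,3) ddc: ∅
  cell(2,4) dca: {A,S}
  cell(3,5) cad: ∅
  cell(4,6) adb: ∅
  cell(5,7) dbd: ∅
  cell(6,8) bdb: ∅
  cell(0,3) dddc: ∅
  cell(1,4) ddca: {A,S}
  cell(2,5) dcad: ∅
  cell(3,6) cadb: {A,S}
  cell(4,7) adbd: ∅
  cell(5,8) dbdb: ∅
  cell(0,4) dddca: {A,S}
  cell(1,5) ddcad: ∅
  cell(2,6) dcadb: {A,S}
  cell(3,7) cadbd: ∅
  cell(4,8) adbdb: ∅
  cell(0,5) dddcad: ∅
  cell(1,6) ddcadb: {A,S}
  cell(2,7) dcadbd: ∅
  cell(3,8) cadbdb: {A,S}
  cell(0,6) dddcadb: {A,S}
  cell(1,7) ddcadbd: ∅
  cell(2,8) dcadbdb: {A,S}
  cell(0,7) dddcadbd: ∅
  cell(1,8) ddcadbdb: {A,S}
  cell(0,8) dddcadbdb: {A,S}

S ∈ T[0,8] ⇒ YES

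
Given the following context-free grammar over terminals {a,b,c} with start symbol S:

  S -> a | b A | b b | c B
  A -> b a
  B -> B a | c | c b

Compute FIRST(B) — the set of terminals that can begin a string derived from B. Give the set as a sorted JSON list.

Compute FIRST by fixpoint:
[1]
  A via A→b a: +{b}
  B via B→c: +{c}
  S via S→a: +{a}
  S via S→b A: +{b}
  S via S→c B: +{c}
  S: {a,b,c}  A: {b}  B: {c}
[2] — fixpoint
  S: {a,b,c}  A: {b}  B: {c}

FIRST(B) = ["c"]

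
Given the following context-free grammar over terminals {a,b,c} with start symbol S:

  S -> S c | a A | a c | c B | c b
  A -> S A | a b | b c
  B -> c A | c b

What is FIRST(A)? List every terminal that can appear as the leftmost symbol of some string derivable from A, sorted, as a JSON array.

FIRST sets, iterate to fixpoint:
[1]
  A via A→a b: +{a}
  A via A→b c: +{b}
  B via B→c A: +{c}
  S via S→a A: +{a}
  S via S→c B: +{c}
  FIRST(S)={a,c}  FIRST(A)={a,b}  FIRST(B)={c}
[2]
  A via A→S A: +{c}
  FIRST(S)={a,c}  FIRST(A)={a,b,c}  FIRST(B)={c}
[3] (no change)
  FIRST(S)={a,c}  FIRST(A)={a,b,c}  FIRST(B)={c}

FIRST(A) = ["a", "b", "c"]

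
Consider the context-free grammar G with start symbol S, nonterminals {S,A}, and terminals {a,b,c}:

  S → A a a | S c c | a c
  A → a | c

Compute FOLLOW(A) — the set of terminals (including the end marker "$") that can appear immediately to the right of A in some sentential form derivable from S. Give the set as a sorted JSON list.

Compute FIRST by fixpoint:
[1]
  A via A→a: +{a}
  A via A→c: +{c}
  S via S→A a a: +{a,c}
  S: {a,c}  A: {a,c}
[2] (no change)
  S: {a,c}  A: {a,c}

FOLLOW iteration:
seed FOLLOW(S) with $
pass 1:
  S→A a a: FOLLOW(A) ⊇ FIRST(a) = {a}; new: +{a}
  S→S c c: FOLLOW(S) ⊇ FIRST(c) = {c}; new: +{c}
  FOLLOW(S)={$,c}  FOLLOW(A)={a}
pass 2: done
  FOLLOW(S)={$,c}  FOLLOW(A)={a}

FOLLOW(A) = ["a"]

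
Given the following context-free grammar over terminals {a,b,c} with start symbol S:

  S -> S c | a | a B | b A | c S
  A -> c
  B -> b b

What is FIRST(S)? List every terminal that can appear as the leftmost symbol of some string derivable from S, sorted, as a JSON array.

FIRST iteration:
round 1:
  A via A→c: +{c}
  B via B→b b: +{b}
  S via S→a: +{a}
  S via S→b A: +{b}
  S via S→c S: +{c}
  S: {a,b,c}  A: {c}  B: {b}
round 2: done
  S: {a,b,c}  A: {c}  B: {b}

FIRST(S) = ["a", "b", "c"]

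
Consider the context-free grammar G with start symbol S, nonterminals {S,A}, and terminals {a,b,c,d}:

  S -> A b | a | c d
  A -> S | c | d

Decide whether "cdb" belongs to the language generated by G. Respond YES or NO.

CNF form of G:
  S -> A T0 | T1 T2 | a
  A -> A T0 | T1 T2 | a | c | d
  T0 -> b
  T1 -> c
  T2 -> d

Fill CYK table bottom-up:
  [0..0]={A,T1}  "c"  orig:{A}
  [1..1]={A,T2}  "d"  orig:{A}
  [2..2]={T0}  "b"  orig:{}
  [0..1]={A,S}  "cd"
  [1..2]={A,S}  "db"
  [0..2]={A,S}  "cdb"

S ∈ T[0,2] ⇒ YES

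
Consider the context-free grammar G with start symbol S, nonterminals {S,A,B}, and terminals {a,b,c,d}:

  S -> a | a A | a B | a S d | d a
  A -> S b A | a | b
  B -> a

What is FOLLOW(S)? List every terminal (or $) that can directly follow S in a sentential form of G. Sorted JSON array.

FIRST sets, iterate to fixpoint:
iter 1:
  A via A→a: +{a}
  A via A→b: +{b}
  B via B→a: +{a}
  S via S→a: +{a}
  S via S→d a: +{d}
  FIRST(S)={a,d}  FIRST(A)={a,b}  FIRST(B)={a}
iter 2:
  A via A→S b A: +{d}
  FIRST(S)={a,d}  FIRST(A)={a,b,d}  FIRST(B)={a}
iter 3: — fixpoint
  FIRST(S)={a,d}  FIRST(A)={a,b,d}  FIRST(B)={a}

FOLLOW sets:
initialize: $ ∈ FOLLOW(S)
pass 1:
  A→S b A: FOLLOW(S) ⊇ FIRST(b) = {b}; new: +{b}
  S→a A: FOLLOW(A) ⊇ FOLLOW(S) ⊇ {$,b}; new: +{$,b}
  S→a B: FOLLOW(B) ⊇ FOLLOW(S) ⊇ {$,b}; new: +{$,b}
  S→a S d: FOLLOW(S) ⊇ FIRST(d) = {d}; new: +{d}
  FOLLOW[S]={$,b,d}  FOLLOW[A]={$,b}  FOLLOW[B]={$,b}
pass 2:
  S→a A: FOLLOW(A) ⊇ FOLLOW(S) ⊇ {$,b,d}; new: +{d}
  S→a B: FOLLOW(B) ⊇ FOLLOW(S) ⊇ {$,b,d}; new: +{d}
  FOLLOW[S]={$,b,d}  FOLLOW[A]={$,b,d}  FOLLOW[B]={$,b,d}
pass 3: (no change)
  FOLLOW[S]={$,b,d}  FOLLOW[A]={$,b,d}  FOLLOW[B]={$,b,d}

FOLLOW(S) = ["$", "b", "d"]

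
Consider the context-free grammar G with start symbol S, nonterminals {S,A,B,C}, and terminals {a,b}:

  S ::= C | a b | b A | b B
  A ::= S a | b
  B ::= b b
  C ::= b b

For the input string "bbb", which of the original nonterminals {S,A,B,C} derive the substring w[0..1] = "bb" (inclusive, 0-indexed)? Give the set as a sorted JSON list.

Convert to CNF:
  S -> T0 T1 | T1 A | T1 B | T1 T1
  A -> S T0 | b
  B -> T1 T1
  C -> T1 T1
  T0 -> a
  T1 -> b

CYK fill (cells [i..j] with 0 ≤ i ≤ j ≤ 1 only):
  cell(0,0) b: {A,T1}  orig:{A}
  cell(1,1) b: {A,T1}  orig:{A}
  cell(0,1) bb: {B,C,S}

Original NTs in T[0,1] deriving "bb": ["B", "C", "S"]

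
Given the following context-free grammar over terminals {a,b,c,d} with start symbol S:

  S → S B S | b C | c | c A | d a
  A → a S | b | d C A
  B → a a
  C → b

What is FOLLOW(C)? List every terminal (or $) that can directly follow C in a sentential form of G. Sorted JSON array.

Compute FIRST by fixpoint:
round 1:
  A via A→a S: +{a}
  A via A→b: +{b}
  A via A→d C A: +{d}
  B via B→a a: +{a}
  C via C→b: +{b}
  S via S→b C: +{b}
  S via S→c: +{c}
  S via S→d a: +{d}
  FIRST(S)={b,c,d}  FIRST(A)={a,b,d}  FIRST(B)={a}  FIRST(C)={b}
round 2: (no change)
  FIRST(S)={b,c,d}  FIRST(A)={a,b,d}  FIRST(B)={a}  FIRST(C)={b}

FOLLOW iteration:
seed FOLLOW(S) with $
pass 1:
  A→d C A: FOLLOW(C) ⊇ FIRST(A) = {a,b,d}; new: +{a,b,d}
  S→S B S: FOLLOW(S) ⊇ FIRST(B) = {a}; new: +{a}
  S→S B S: FOLLOW(B) ⊇ FIRST(S) = {b,c,d}; new: +{b,c,d}
  S→b C: FOLLOW(C) ⊇ FOLLOW(S) ⊇ {$,a}; new: +{$}
  S→c A: FOLLOW(A) ⊇ FOLLOW(S) ⊇ {$,a}; new: +{$,a}
  S: {$,a}  A: {$,a}  B: {b,c,d}  C: {$,a,b,d}
pass 2: done
  S: {$,a}  A: {$,a}  B: {b,c,d}  C: {$,a,b,d}

FOLLOW(C) = ["$", "a", "b", "d"]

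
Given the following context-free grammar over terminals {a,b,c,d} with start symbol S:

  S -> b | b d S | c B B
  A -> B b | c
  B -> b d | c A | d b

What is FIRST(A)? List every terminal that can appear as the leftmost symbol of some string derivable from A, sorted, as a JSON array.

FIRST iteration:
pass 1:
  A via A→c: +{c}
  B via B→b d: +{b}
  B via B→c A: +{c}
  B via B→d b: +{d}
  S via S→b: +{b}
  S via S→c B B: +{c}
  FIRST[S]={b,c}  FIRST[A]={c}  FIRST[B]={b,c,d}
pass 2:
  A via A→B b: +{b,d}
  FIRST[S]={b,c}  FIRST[A]={b,c,d}  FIRST[B]={b,c,d}
pass 3: — fixpoint
  FIRST[S]={b,c}  FIRST[A]={b,c,d}  FIRST[B]={b,c,d}

FIRST(A) = ["b", "c", "d"]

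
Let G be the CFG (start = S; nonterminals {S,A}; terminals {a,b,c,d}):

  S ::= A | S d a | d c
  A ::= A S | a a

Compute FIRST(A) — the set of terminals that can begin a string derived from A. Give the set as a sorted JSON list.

FIRST iteration:
iter 1:
  A via A→a a: +{a}
  S via S→A: +{a}
  S via S→d c: +{d}
  FIRST(S)={a,d}  FIRST(A)={a}
iter 2: — fixpoint
  FIRST(S)={a,d}  FIRST(A)={a}

FIRST(A) = ["a"]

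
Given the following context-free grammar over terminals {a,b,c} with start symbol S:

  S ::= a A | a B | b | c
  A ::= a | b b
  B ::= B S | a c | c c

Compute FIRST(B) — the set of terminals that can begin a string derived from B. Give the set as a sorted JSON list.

FIRST sets, iterate to fixpoint:
iter 1:
  A via A→a: +{a}
  A via A→b b: +{b}
  B via B→a c: +{a}
  B via B→c c: +{c}
  S via S→a A: +{a}
  S via S→b: +{b}
  S via S→c: +{c}
  S: {a,b,c}  A: {a,b}  B: {a,c}
iter 2: (no change)
  S: {a,b,c}  A: {a,b}  B: {a,c}

FIRST(B) = ["a", "c"]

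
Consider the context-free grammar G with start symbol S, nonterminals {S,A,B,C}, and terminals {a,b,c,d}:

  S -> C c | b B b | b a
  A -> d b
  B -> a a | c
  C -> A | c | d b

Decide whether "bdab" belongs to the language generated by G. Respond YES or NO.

CNF form of G:
  S -> C T3 | T1 T2 | T1 X4
  A -> T0 T1
  B -> T2 T2 | c
  C -> T0 T1 | c
  T0 -> d
  T1 -> b
  T2 -> a
  T3 -> c
  X4 -> B T1

CYK table (by increasing span):
  cell(0,0) b: {T1}  orig:{}
  cell(1,1) d: {T0}  orig:{}
  cell(2,2) a: {T2}  orig:{}
  cell(3,3) b: {T1}  orig:{}
  cell(0,1) bd: ∅
  cell(1,2) da: ∅
  cell(2,3) ab: ∅
  cell(0,2) bda: ∅
  cell(1,3) dab: ∅
  cell(0,3) bdab: ∅

S ∉ T[0,3] ⇒ NO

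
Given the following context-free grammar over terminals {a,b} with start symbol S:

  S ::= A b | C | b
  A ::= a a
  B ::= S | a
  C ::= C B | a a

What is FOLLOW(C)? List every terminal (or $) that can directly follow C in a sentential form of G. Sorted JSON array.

FIRST iteration:
round 1:
  A via A→a a: +{a}
  B via B→a: +{a}
  C via C→a a: +{a}
  S via S→A b: +{a}
  S via S→b: +{b}
  FIRST[S]={a,b}  FIRST[A]={a}  FIRST[B]={a}  FIRST[C]={a}
round 2:
  B via B→S: +{b}
  FIRST[S]={a,b}  FIRST[A]={a}  FIRST[B]={a,b}  FIRST[C]={a}
round 3: done
  FIRST[S]={a,b}  FIRST[A]={a}  FIRST[B]={a,b}  FIRST[C]={a}

FOLLOW iteration:
seed FOLLOW(S) with $
iter 1:
  C→C B: FOLLOW(C) ⊇ FIRST(B) = {a,b}; new: +{a,b}
  C→C B: FOLLOW(B) ⊇ FOLLOW(C) ⊇ {a,b}; new: +{a,b}
  S→A b: FOLLOW(A) ⊇ FIRST(b) = {b}; new: +{b}
  S→C: FOLLOW(C) ⊇ FOLLOW(S) ⊇ {$}; new: +{$}
  FOLLOW(S)={$}  FOLLOW(A)={b}  FOLLOW(B)={a,b}  FOLLOW(C)={$,a,b}
iter 2:
  B→S: FOLLOW(S) ⊇ FOLLOW(B) ⊇ {a,b}; new: +{a,b}
  C→C B: FOLLOW(B) ⊇ FOLLOW(C) ⊇ {$,a,b}; new: +{$}
  FOLLOW(S)={$,a,b}  FOLLOW(A)={b}  FOLLOW(B)={$,a,b}  FOLLOW(C)={$,a,b}
iter 3: (no change)
  FOLLOW(S)={$,a,b}  FOLLOW(A)={b}  FOLLOW(B)={$,a,b}  FOLLOW(C)={$,a,b}

FOLLOW(C) = ["$", "a", "b"]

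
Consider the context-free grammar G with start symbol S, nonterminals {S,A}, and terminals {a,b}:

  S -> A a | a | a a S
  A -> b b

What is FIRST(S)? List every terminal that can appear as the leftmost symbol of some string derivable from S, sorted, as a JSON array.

FIRST sets, iterate to fixpoint:
round 1:
  A via A→b b: +{b}
  S via S→A a: +{b}
  S via S→a: +{a}
  S: {a,b}  A: {b}
round 2: (no change)
  S: {a,b}  A: {b}

FIRST(S) = ["a", "b"]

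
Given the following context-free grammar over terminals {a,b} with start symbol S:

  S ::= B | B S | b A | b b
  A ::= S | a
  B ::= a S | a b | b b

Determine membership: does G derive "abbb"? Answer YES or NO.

Convert to CNF:
  S -> B S | T0 S | T0 T1 | T1 A | T1 T1
  A -> B S | T0 S | T0 T1 | T1 A | T1 T1 | a
  B -> T0 S | T0 T1 | T1 T1
  T0 -> a
  T1 -> b

Fill CYK table bottom-up:
  T[0,0] 'a' = {A,T0}  orig:{A}
  T[1,1] 'b' = {T1}  orig:{}
  T[2,2] 'b' = {T1}  orig:{}
  T[3,3] 'b' = {T1}  orig:{}
  T[0,1] 'ab' = {A,B,S}
  T[1,2] 'bb' = {A,B,S}
  T[2,3] 'bb' = {A,B,S}
  T[0,2] 'abb' = {A,B,S}
  T[1,3] 'bbb' = {A,S}
  T[0,3] 'abbb' = {A,B,S}

S ∈ T[0,3] ⇒ YES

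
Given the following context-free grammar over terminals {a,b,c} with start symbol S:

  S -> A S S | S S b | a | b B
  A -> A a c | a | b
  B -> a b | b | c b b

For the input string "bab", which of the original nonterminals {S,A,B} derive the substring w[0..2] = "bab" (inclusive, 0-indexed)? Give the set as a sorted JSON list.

CNF form of G:
  S -> A X5 | S X6 | T2 B | a
  A -> A X3 | a | b
  B -> T0 T2 | T1 X4 | b
  T0 -> a
  T1 -> c
  T2 -> b
  X3 -> T0 T1
  X4 -> T2 T2
  X5 -> S S
  X6 -> S T2

CYK table (by increasing span) — only the sub-triangle for w[0..2]:
  [0..0]={A,B,T2}  "b"  orig:{A,B}
  [1..1]={A,S,T0}  "a"  orig:{A,S}
  [2..2]={A,B,T2}  "b"  orig:{A,B}
  [0..1]=∅  "ba"
  [1..2]={B,X6}  "ab"  orig:{B}
  [0..2]={S}  "bab"

Original NTs in T[0,2] deriving "bab": ["S"]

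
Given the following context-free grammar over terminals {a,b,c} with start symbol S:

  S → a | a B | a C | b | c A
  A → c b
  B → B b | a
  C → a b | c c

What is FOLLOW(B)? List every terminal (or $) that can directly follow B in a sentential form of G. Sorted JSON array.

FIRST sets, iterate to fixpoint:
round 1:
  A via A→c b: +{c}
  B via B→a: +{a}
  C via C→a b: +{a}
  C via C→c c: +{c}
  S via S→a: +{a}
  S via S→b: +{b}
  S via S→c A: +{c}
  S: {a,b,c}  A: {c}  B: {a}  C: {a,c}
round 2: (stable)
  S: {a,b,c}  A: {c}  B: {a}  C: {a,c}

FOLLOW iteration:
seed FOLLOW(S) with $
pass 1:
  B→B b: FOLLOW(B) ⊇ FIRST(b) = {b}; new: +{b}
  S→a B: FOLLOW(B) ⊇ FOLLOW(S) ⊇ {$}; new: +{$}
  S→a C: FOLLOW(C) ⊇ FOLLOW(S) ⊇ {$}; new: +{$}
  S→c A: FOLLOW(A) ⊇ FOLLOW(S) ⊇ {$}; new: +{$}
  S: {$}  A: {$}  B: {$,b}  C: {$}
pass 2: (no change)
  S: {$}  A: {$}  B: {$,b}  C: {$}

FOLLOW(B) = ["$", "b"]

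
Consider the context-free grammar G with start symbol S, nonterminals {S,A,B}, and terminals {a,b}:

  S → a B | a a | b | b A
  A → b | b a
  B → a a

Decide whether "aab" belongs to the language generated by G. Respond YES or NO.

CNF form of G:
  S -> T0 A | T1 B | T1 T1 | b
  A -> T0 T1 | b
  B -> T1 T1
  T0 -> b
  T1 -> a

CYK fill:
  T[0,0] 'a' = {T1}  orig:{}
  T[1,1] 'a' = {T1}  orig:{}
  T[2,2] 'b' = {A,S,T0}  orig:{A,S}
  T[0,1] 'aa' = {B,S}
  T[1,2] 'ab' = ∅
  T[0,2] 'aab' = ∅

S ∉ T[0,2] ⇒ NO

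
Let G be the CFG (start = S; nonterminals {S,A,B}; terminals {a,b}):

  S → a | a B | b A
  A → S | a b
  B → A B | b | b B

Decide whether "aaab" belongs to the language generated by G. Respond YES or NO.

Convert to CNF:
  S -> T0 B | T1 A | a
  A -> T0 B | T0 T1 | T1 A | a
  B -> A B | T1 B | b
  T0 -> a
  T1 -> b

CYK fill:
  [0..0]={A,S,T0}  "a"  orig:{A,S}
  [1..1]={A,S,T0}  "a"  orig:{A,S}
  [2..2]={A,S,T0}  "a"  orig:{A,S}
  [3..3]={B,T1}  "b"  orig:{B}
  [0..1]=∅  "aa"
  [1..2]=∅  "aa"
  [2..3]={A,B,S}  "ab"
  [0..2]=∅  "aaa"
  [1..3]={A,B,S}  "aab"
  [0..3]={A,B,S}  "aaab"

S ∈ T[0,3] ⇒ YES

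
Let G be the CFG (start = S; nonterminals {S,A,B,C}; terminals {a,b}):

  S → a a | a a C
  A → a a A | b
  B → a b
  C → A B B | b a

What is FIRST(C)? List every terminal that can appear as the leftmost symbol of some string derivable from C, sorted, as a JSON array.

Compute FIRST by fixpoint:
pass 1:
  A via A→a a A: +{a}
  A via A→b: +{b}
  B via B→a b: +{a}
  C via C→A B B: +{a,b}
  S via S→a a: +{a}
  FIRST[S]={a}  FIRST[A]={a,b}  FIRST[B]={a}  FIRST[C]={a,b}
pass 2: (stable)
  FIRST[S]={a}  FIRST[A]={a,b}  FIRST[B]={a}  FIRST[C]={a,b}

FIRST(C) = ["a", "b"]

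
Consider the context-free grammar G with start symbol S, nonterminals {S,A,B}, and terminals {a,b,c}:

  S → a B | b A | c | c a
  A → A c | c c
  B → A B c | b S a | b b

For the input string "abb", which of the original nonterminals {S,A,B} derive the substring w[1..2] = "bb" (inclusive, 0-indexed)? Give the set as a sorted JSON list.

Convert to CNF:
  S -> T0 T2 | T1 A | T2 B | c
  A -> A T0 | T0 T0
  B -> A X3 | T1 T1 | T1 X4
  T0 -> c
  T1 -> b
  T2 -> a
  X3 -> B T0
  X4 -> S T2

CYK table (by increasing span), restricted to cells inside w[1..2]:
  cell(1,1) b: {T1}  orig:{}
  cell(2,2) b: {T1}  orig:{}
  cell(1,2) bb: {B}

Original NTs in T[1,2] deriving "bb": ["B"]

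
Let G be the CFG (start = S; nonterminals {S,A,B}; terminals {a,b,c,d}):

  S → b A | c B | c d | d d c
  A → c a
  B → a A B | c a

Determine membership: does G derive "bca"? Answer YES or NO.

Convert to CNF:
  S -> T0 B | T0 T3 | T2 A | T3 X5
  A -> T0 T1
  B -> T0 T1 | T1 X4
  T0 -> c
  T1 -> a
  T2 -> b
  T3 -> d
  X4 -> A B
  X5 -> T3 T0

CYK table (by increasing span):
  cell(0,0) b: {T2}  orig:{}
  cell(1,1) c: {T0}  orig:{}
  cell(2,2) a: {T1}  orig:{}
  cell(0,1) bc: ∅
  cell(1,2) ca: {A,B}
  cell(0,2) bca: {S}

S ∈ T[0,2] ⇒ YES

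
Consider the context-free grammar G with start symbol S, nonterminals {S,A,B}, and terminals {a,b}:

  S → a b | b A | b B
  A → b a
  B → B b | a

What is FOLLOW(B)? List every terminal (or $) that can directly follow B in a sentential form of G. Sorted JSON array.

FIRST sets, iterate to fixpoint:
pass 1:
  A via A→b a: +{b}
  B via B→a: +{a}
  S via S→a b: +{a}
  S via S→b A: +{b}
  FIRST[S]={a,b}  FIRST[A]={b}  FIRST[B]={a}
pass 2: (stable)
  FIRST[S]={a,b}  FIRST[A]={b}  FIRST[B]={a}

Compute FOLLOW by fixpoint:
FOLLOW(S) := {$}
round 1:
  B→B b: FOLLOW(B) ⊇ FIRST(b) = {b}; new: +{b}
  S→b A: FOLLOW(A) ⊇ FOLLOW(S) ⊇ {$}; new: +{$}
  S→b B: FOLLOW(B) ⊇ FOLLOW(S) ⊇ {$}; new: +{$}
  FOLLOW(S)={$}  FOLLOW(A)={$}  FOLLOW(B)={$,b}
round 2: (stable)
  FOLLOW(S)={$}  FOLLOW(A)={$}  FOLLOW(B)={$,b}

FOLLOW(B) = ["$", "b"]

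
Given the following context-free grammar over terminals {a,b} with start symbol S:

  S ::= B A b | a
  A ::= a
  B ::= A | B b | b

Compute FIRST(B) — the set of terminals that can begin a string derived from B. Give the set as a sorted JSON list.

FIRST iteration:
iter 1:
  A via A→a: +{a}
  B via B→A: +{a}
  B via B→b: +{b}
  S via S→B A b: +{a,b}
  S: {a,b}  A: {a}  B: {a,b}
iter 2: (stable)
  S: {a,b}  A: {a}  B: {a,b}

FIRST(B) = ["a", "b"]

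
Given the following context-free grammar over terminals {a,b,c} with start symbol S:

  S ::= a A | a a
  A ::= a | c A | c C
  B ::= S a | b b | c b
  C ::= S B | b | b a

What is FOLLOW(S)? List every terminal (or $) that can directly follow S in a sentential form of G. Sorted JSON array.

Compute FIRST by fixpoint:
[1]
  A via A→a: +{a}
  A via A→c A: +{c}
  B via B→b b: +{b}
  B via B→c b: +{c}
  C via C→b: +{b}
  S via S→a A: +{a}
  FIRST[S]={a}  FIRST[A]={a,c}  FIRST[B]={b,c}  FIRST[C]={b}
[2]
  B via B→S a: +{a}
  C via C→S B: +{a}
  FIRST[S]={a}  FIRST[A]={a,c}  FIRST[B]={a,b,c}  FIRST[C]={a,b}
[3] (stable)
  FIRST[S]={a}  FIRST[A]={a,c}  FIRST[B]={a,b,c}  FIRST[C]={a,b}

FOLLOW iteration:
seed FOLLOW(S) with $
[1]
  B→S a: FOLLOW(S) ⊇ FIRST(a) = {a}; new: +{a}
  C→S B: FOLLOW(S) ⊇ FIRST(B) = {a,b,c}; new: +{b,c}
  S→a A: FOLLOW(A) ⊇ FOLLOW(S) ⊇ {$,a,b,c}; new: +{$,a,b,c}
  S: {$,a,b,c}  A: {$,a,b,c}  B: {}  C: {}
[2]
  A→c C: FOLLOW(C) ⊇ FOLLOW(A) ⊇ {$,a,b,c}; new: +{$,a,b,c}
  C→S B: FOLLOW(B) ⊇ FOLLOW(C) ⊇ {$,a,b,c}; new: +{$,a,b,c}
  S: {$,a,b,c}  A: {$,a,b,c}  B: {$,a,b,c}  C: {$,a,b,c}
[3] (no change)
  S: {$,a,b,c}  A: {$,a,b,c}  B: {$,a,b,c}  C: {$,a,b,c}

FOLLOW(S) = ["$", "a", "b", "c"]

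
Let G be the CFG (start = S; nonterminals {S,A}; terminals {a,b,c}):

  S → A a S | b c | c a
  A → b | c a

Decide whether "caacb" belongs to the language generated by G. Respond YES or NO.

CNF form of G:
  S -> A X3 | T0 T1 | T2 T0
  A -> T0 T1 | b
  T0 -> c
  T1 -> a
  T2 -> b
  X3 -> T1 S

CYK fill:
  [0..0]={T0}  "c"  orig:{}
  [1..1]={T1}  "a"  orig:{}
  [2..2]={T1}  "a"  orig:{}
  [3..3]={T0}  "c"  orig:{}
  [4..4]={A,T2}  "b"  orig:{A}
  [0..1]={A,S}  "ca"
  [1..2]=∅  "aa"
  [2..3]=∅  "ac"
  [3..4]=∅  "cb"
  [0..2]=∅  "caa"
  [1..3]=∅  "aac"
  [2..4]=∅  "acb"
  [0..3]=∅  "caac"
  [1..4]=∅  "aacb"
  [0..4]=∅  "caacb"

S ∉ T[0,4] ⇒ NO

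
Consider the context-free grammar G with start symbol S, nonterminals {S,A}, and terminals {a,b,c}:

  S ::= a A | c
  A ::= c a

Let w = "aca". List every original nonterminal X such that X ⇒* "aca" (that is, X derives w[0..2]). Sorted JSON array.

CNF form of G:
  S -> T1 A | c
  A -> T0 T1
  T0 -> c
  T1 -> a

CYK table (by increasing span) — only the sub-triangle for w[0..2]:
  [0..0]={T1}  "a"  orig:{}
  [1..1]={S,T0}  "c"  orig:{S}
  [2..2]={T1}  "a"  orig:{}
  [0..1]=∅  "ac"
  [1..2]={A}  "ca"
  [0..2]={S}  "aca"

Original NTs in T[0,2] deriving "aca": ["S"]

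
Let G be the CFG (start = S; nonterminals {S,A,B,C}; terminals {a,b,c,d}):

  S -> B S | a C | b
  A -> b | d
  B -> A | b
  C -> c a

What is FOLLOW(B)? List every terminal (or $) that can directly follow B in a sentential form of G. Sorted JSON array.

Compute FIRST by fixpoint:
[1]
  A via A→b: +{b}
  A via A→d: +{d}
  B via B→A: +{b,d}
  C via C→c a: +{c}
  S via S→B S: +{b,d}
  S via S→a C: +{a}
  FIRST(S)={a,b,d}  FIRST(A)={b,d}  FIRST(B)={b,d}  FIRST(C)={c}
[2] — fixpoint
  FIRST(S)={a,b,d}  FIRST(A)={b,d}  FIRST(B)={b,d}  FIRST(C)={c}

FOLLOW sets:
seed FOLLOW(S) with $
iter 1:
  S→B S: FOLLOW(B) ⊇ FIRST(S) = {a,b,d}; new: +{a,b,d}
  S→a C: FOLLOW(C) ⊇ FOLLOW(S) ⊇ {$}; new: +{$}
  S: {$}  A: {}  B: {a,b,d}  C: {$}
iter 2:
  B→A: FOLLOW(A) ⊇ FOLLOW(B) ⊇ {a,b,d}; new: +{a,b,d}
  S: {$}  A: {a,b,d}  B: {a,b,d}  C: {$}
iter 3: (stable)
  S: {$}  A: {a,b,d}  B: {a,b,d}  C: {$}

FOLLOW(B) = ["a", "b", "d"]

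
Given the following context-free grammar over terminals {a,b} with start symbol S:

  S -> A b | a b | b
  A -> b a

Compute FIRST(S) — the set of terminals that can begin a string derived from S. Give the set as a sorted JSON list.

Compute FIRST by fixpoint:
round 1:
  A via A→b a: +{b}
  S via S→A b: +{b}
  S via S→a b: +{a}
  FIRST[S]={a,b}  FIRST[A]={b}
round 2: (no change)
  FIRST[S]={a,b}  FIRST[A]={b}

FIRST(S) = ["a", "b"]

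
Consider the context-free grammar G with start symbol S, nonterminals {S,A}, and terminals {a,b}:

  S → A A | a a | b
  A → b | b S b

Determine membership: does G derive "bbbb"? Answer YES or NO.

CNF form of G:
  S -> A A | T1 T1 | b
  A -> T0 X2 | b
  T0 -> b
  T1 -> a
  X2 -> S T0

CYK fill:
  cell(0,0) b: {A,S,T0}  orig:{A,S}
  cell(1,1) b: {A,S,T0}  orig:{A,S}
  cell(2,2) b: {A,S,T0}  orig:{A,S}
  cell(3,3) b: {A,S,T0}  orig:{A,S}
  cell(0,1) bb: {S,X2}  orig:{S}
  cell(1,2) bb: {S,X2}  orig:{S}
  cell(2,3) bb: {S,X2}  orig:{S}
  cell(0,2) bbb: {A,X2}  orig:{A}
  cell(1,3) bbb: {A,X2}  orig:{A}
  cell(0,3) bbbb: {A,S}

S ∈ T[0,3] ⇒ YES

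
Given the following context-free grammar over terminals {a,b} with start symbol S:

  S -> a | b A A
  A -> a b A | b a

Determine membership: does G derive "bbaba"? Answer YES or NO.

Convert to CNF:
  S -> T1 X3 | a
  A -> T0 X2 | T1 T0
  T0 -> a
  T1 -> b
  X2 -> T1 A
  X3 -> A A

CYK fill:
  cell(0,0) b: {T1}  orig:{}
  cell(1,1) b: {T1}  orig:{}
  cell(2,2) a: {S,T0}  orig:{S}
  cell(3,3) b: {T1}  orig:{}
  cell(4,4) a: {S,T0}  orig:{S}
  cell(0,1) bb: ∅
  cell(1,2) ba: {A}
  cell(2,3) ab: ∅
  cell(3,4) ba: {A}
  cell(0,2) bba: {X2}  orig:{}
  cell(1,3) bab: ∅
  cell(2,4) aba: ∅
  cell(0,3) bbab: ∅
  cell(1,4) baba: {X3}  orig:{}
  cell(0,4) bbaba: {S}

S ∈ T[0,4] ⇒ YES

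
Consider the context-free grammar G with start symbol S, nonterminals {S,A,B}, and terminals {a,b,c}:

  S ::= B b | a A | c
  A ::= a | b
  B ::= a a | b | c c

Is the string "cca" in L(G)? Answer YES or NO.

Convert to CNF:
  S -> B T2 | T0 A | c
  A -> a | b
  B -> T0 T0 | T1 T1 | b
  T0 -> a
  T1 -> c
  T2 -> b

CYK fill:
  [0..0]={S,T1}  "c"  orig:{S}
  [1..1]={S,T1}  "c"  orig:{S}
  [2..2]={A,T0}  "a"  orig:{A}
  [0..1]={B}  "cc"
  [1..2]=∅  "ca"
  [0..2]=∅  "cca"

S ∉ T[0,2] ⇒ NO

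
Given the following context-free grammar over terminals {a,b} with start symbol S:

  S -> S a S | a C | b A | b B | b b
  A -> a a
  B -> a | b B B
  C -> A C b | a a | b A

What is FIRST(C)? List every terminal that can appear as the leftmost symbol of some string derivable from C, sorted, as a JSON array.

FIRST iteration:
iter 1:
  A via A→a a: +{a}
  B via B→a: +{a}
  B via B→b B B: +{b}
  C via C→A C b: +{a}
  C via C→b A: +{b}
  S via S→a C: +{a}
  S via S→b A: +{b}
  S: {a,b}  A: {a}  B: {a,b}  C: {a,b}
iter 2: done
  S: {a,b}  A: {a}  B: {a,b}  C: {a,b}

FIRST(C) = ["a", "b"]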